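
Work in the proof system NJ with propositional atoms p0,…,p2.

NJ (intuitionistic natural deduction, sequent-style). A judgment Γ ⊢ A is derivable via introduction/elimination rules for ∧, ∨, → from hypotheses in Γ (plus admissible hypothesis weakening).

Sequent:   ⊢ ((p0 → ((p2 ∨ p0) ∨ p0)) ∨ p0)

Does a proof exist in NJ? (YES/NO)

Proof tree:
[∨I₁]  ⊢ ((p0 → ((p2 ∨ p0) ∨ p0)) ∨ p0)
  [→I]  ⊢ (p0 → ((p2 ∨ p0) ∨ p0))
    [∨I₁] p0 ⊢ ((p2 ∨ p0) ∨ p0)
      [∨I₂] p0 ⊢ (p2 ∨ p0)
        [Ax] p0 ⊢ p0

Result: YES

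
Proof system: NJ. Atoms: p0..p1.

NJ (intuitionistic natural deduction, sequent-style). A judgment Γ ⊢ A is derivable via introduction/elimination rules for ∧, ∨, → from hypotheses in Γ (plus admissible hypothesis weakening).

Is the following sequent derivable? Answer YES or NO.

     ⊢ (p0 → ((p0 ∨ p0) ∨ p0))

Derivation trace:
[→I]  ⊢ (p0 → ((p0 ∨ p0) ∨ p0))
  [∨I₁] p0 ⊢ ((p0 ∨ p0) ∨ p0)
    [∨I₂] p0 ⊢ (p0 ∨ p0)
      [Ax] p0 ⊢ p0

Result: YES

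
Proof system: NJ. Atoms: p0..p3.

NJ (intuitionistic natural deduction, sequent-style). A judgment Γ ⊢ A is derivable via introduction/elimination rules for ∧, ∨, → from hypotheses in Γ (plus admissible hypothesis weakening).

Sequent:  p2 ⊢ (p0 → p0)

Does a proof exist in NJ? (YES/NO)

Proof tree:
[Wk] p2 ⊢ (p0 → p0)
  [→I]  ⊢ (p0 → p0)
    [Ax] p0 ⊢ p0

Result: YES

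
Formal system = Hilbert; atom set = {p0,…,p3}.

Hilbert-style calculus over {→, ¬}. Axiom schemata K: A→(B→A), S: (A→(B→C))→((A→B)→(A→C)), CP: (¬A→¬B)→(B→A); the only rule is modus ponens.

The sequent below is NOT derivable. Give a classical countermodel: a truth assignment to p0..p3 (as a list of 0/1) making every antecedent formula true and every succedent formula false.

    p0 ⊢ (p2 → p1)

Enumerate valuations to refute Γ ⊢ Δ:
  v=0000: Γ:[p0=F] Δ:[(p2 → p1)=T] refutes=False
  v=0001: Γ:[p0=F] Δ:[(p2 → p1)=T] refutes=False
  v=0010: Γ:[p0=F] Δ:[(p2 → p1)=F] refutes=False
  v=0011: Γ:[p0=F] Δ:[(p2 → p1)=F] refutes=False
  v=0100: Γ:[p0=F] Δ:[(p2 → p1)=T] refutes=False
  v=0101: Γ:[p0=F] Δ:[(p2 → p1)=T] refutes=False
  v=0110: Γ:[p0=F] Δ:[(p2 → p1)=T] refutes=False
  v=0111: Γ:[p0=F] Δ:[(p2 → p1)=T] refutes=False
  v=1000: Γ:[p0=T] Δ:[(p2 → p1)=T] refutes=False
  v=1001: Γ:[p0=T] Δ:[(p2 → p1)=T] refutes=False
  v=1010: Γ:[p0=T] Δ:[(p2 → p1)=F] refutes=True  ← countermodel

Result: [1, 0, 1, 0]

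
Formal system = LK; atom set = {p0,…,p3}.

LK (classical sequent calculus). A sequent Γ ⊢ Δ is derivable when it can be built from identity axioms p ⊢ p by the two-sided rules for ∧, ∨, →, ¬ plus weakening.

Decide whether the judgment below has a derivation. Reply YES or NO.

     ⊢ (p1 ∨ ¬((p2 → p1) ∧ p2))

Derivation (root first):
[∨R]  ⊢ (p1 ∨ ¬((p2 → p1) ∧ p2))
  [¬R]  ⊢ p1, ¬((p2 → p1) ∧ p2)
    [∧L] ((p2 → p1) ∧ p2) ⊢ p1
      [→L] p2, (p2 → p1) ⊢ p1
        [Ax] p2 ⊢ p2
        [Ax] p1 ⊢ p1

Result: YES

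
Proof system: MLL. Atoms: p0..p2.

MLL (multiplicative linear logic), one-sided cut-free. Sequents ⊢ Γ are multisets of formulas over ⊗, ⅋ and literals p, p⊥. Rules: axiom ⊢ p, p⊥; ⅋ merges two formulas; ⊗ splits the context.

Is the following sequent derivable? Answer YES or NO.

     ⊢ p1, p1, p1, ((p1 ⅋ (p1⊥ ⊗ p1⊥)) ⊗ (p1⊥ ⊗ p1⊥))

Proof tree:
[⊗]  ⊢ p1, p1, p1, ((p1 ⅋ (p1⊥ ⊗ p1⊥)) ⊗ (p1⊥ ⊗ p1⊥))
  [⅋]  ⊢ p1, (p1 ⅋ (p1⊥ ⊗ p1⊥))
    [⊗]  ⊢ p1, p1, (p1⊥ ⊗ p1⊥)
      [Ax]  ⊢ p1, p1⊥
      [Ax]  ⊢ p1, p1⊥
  [⊗]  ⊢ p1, p1, (p1⊥ ⊗ p1⊥)
    [Ax]  ⊢ p1, p1⊥
    [Ax]  ⊢ p1, p1⊥

Result: YES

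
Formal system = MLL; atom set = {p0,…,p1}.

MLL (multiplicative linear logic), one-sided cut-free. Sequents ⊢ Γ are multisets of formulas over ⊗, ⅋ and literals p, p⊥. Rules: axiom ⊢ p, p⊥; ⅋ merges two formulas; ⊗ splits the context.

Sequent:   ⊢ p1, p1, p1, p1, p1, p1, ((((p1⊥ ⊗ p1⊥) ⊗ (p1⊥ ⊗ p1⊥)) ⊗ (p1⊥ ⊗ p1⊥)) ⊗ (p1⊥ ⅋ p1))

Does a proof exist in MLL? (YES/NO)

Proof tree:
[⊗]  ⊢ p1, p1, p1, p1, p1, p1, ((((p1⊥ ⊗ p1⊥) ⊗ (p1⊥ ⊗ p1⊥)) ⊗ (p1⊥ ⊗ p1⊥)) ⊗ (p1⊥ ⅋ p1))
  [⊗]  ⊢ p1, p1, p1, p1, p1, p1, (((p1⊥ ⊗ p1⊥) ⊗ (p1⊥ ⊗ p1⊥)) ⊗ (p1⊥ ⊗ p1⊥))
    [⊗]  ⊢ p1, p1, p1, p1, ((p1⊥ ⊗ p1⊥) ⊗ (p1⊥ ⊗ p1⊥))
      [⊗]  ⊢ p1, p1, (p1⊥ ⊗ p1⊥)
        [Ax]  ⊢ p1, p1⊥
        [Ax]  ⊢ p1, p1⊥
      [⊗]  ⊢ p1, p1, (p1⊥ ⊗ p1⊥)
        [Ax]  ⊢ p1, p1⊥
        [Ax]  ⊢ p1, p1⊥
    [⊗]  ⊢ p1, p1, (p1⊥ ⊗ p1⊥)
      [Ax]  ⊢ p1, p1⊥
      [Ax]  ⊢ p1, p1⊥
  [⅋]  ⊢ (p1⊥ ⅋ p1)
    [Ax]  ⊢ p1, p1⊥

Result: YES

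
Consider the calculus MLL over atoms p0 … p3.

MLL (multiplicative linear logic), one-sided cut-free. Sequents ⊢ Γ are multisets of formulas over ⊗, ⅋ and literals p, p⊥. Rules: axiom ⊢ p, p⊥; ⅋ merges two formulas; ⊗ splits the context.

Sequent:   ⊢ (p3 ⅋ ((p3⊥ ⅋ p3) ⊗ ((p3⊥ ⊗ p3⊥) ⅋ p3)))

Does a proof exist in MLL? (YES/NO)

Derivation trace:
[⅋]  ⊢ (p3 ⅋ ((p3⊥ ⅋ p3) ⊗ ((p3⊥ ⊗ p3⊥) ⅋ p3)))
  [⊗]  ⊢ p3, ((p3⊥ ⅋ p3) ⊗ ((p3⊥ ⊗ p3⊥) ⅋ p3))
    [⅋]  ⊢ (p3⊥ ⅋ p3)
      [Ax]  ⊢ p3, p3⊥
    [⅋]  ⊢ p3, ((p3⊥ ⊗ p3⊥) ⅋ p3)
      [⊗]  ⊢ p3, p3, (p3⊥ ⊗ p3⊥)
        [Ax]  ⊢ p3, p3⊥
        [Ax]  ⊢ p3, p3⊥

Result: YES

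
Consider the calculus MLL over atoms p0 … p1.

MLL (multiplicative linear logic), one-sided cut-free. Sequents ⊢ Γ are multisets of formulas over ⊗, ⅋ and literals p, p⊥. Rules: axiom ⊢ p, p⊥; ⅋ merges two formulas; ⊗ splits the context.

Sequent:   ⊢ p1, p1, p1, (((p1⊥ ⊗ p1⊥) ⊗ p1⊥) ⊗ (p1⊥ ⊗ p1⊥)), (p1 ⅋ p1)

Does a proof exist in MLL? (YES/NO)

Derivation (root first):
[⅋]  ⊢ p1, p1, p1, (((p1⊥ ⊗ p1⊥) ⊗ p1⊥) ⊗ (p1⊥ ⊗ p1⊥)), (p1 ⅋ p1)
  [⊗]  ⊢ p1, p1, p1, p1, p1, (((p1⊥ ⊗ p1⊥) ⊗ p1⊥) ⊗ (p1⊥ ⊗ p1⊥))
    [⊗]  ⊢ p1, p1, p1, ((p1⊥ ⊗ p1⊥) ⊗ p1⊥)
      [⊗]  ⊢ p1, p1, (p1⊥ ⊗ p1⊥)
        [Ax]  ⊢ p1, p1⊥
        [Ax]  ⊢ p1, p1⊥
      [Ax]  ⊢ p1, p1⊥
    [⊗]  ⊢ p1, p1, (p1⊥ ⊗ p1⊥)
      [Ax]  ⊢ p1, p1⊥
      [Ax]  ⊢ p1, p1⊥

Result: YES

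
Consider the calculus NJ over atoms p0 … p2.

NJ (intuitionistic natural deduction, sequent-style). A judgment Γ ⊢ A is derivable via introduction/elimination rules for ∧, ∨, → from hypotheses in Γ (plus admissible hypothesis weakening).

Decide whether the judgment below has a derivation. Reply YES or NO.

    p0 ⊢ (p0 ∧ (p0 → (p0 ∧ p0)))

Derivation (root first):
[∧I] p0 ⊢ (p0 ∧ (p0 → (p0 ∧ p0)))
  [Ax] p0 ⊢ p0
  [→I]  ⊢ (p0 → (p0 ∧ p0))
    [∧I] p0 ⊢ (p0 ∧ p0)
      [Ax] p0 ⊢ p0
      [Ax] p0 ⊢ p0

Result: YES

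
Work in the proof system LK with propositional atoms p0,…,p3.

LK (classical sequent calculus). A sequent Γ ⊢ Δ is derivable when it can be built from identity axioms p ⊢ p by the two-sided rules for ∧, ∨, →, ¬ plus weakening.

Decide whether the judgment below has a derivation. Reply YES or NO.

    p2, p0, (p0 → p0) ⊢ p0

Derivation (root first):
[→L] p2, p0, (p0 → p0) ⊢ p0
  [WL] p0, p2 ⊢ p0
    [Ax] p0 ⊢ p0
  [Ax] p0 ⊢ p0

Result: YES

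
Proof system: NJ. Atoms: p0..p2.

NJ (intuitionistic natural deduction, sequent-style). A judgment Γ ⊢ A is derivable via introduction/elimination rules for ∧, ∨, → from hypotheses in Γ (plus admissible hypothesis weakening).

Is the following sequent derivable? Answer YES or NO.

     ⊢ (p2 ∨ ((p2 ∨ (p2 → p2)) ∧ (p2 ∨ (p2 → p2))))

Derivation trace:
[∨I₂]  ⊢ (p2 ∨ ((p2 ∨ (p2 → p2)) ∧ (p2 ∨ (p2 → p2))))
  [∧I]  ⊢ ((p2 ∨ (p2 → p2)) ∧ (p2 ∨ (p2 → p2)))
    [∨I₂]  ⊢ (p2 ∨ (p2 → p2))
      [→I]  ⊢ (p2 → p2)
        [Ax] p2 ⊢ p2
    [∨I₂]  ⊢ (p2 ∨ (p2 → p2))
      [→I]  ⊢ (p2 → p2)
        [Ax] p2 ⊢ p2

Result: YES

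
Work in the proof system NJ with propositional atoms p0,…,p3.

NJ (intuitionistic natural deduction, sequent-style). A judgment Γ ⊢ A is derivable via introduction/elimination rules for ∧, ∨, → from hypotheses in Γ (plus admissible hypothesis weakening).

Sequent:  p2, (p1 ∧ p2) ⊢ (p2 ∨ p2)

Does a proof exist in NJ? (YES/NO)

Proof tree:
[∨I₂] p2, (p1 ∧ p2) ⊢ (p2 ∨ p2)
  [Wk] p2, (p1 ∧ p2) ⊢ p2
    [Ax] p2 ⊢ p2

Result: YES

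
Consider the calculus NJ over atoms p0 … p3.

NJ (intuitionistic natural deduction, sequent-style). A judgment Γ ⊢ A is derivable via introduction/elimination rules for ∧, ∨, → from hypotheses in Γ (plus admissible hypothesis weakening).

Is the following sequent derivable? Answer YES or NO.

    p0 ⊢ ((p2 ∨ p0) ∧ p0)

Derivation (root first):
[∧I] p0 ⊢ ((p2 ∨ p0) ∧ p0)
  [∨I₂] p0 ⊢ (p2 ∨ p0)
    [Ax] p0 ⊢ p0
  [Ax] p0 ⊢ p0

Result: YES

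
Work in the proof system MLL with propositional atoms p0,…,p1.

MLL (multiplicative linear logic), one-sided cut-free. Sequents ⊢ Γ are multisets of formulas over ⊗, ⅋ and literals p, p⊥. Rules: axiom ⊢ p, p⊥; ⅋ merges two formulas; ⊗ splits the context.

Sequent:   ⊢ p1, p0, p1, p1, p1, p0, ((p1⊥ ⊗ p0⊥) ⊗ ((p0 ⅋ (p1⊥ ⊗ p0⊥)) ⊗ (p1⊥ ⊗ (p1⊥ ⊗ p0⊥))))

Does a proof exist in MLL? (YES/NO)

Proof tree:
[⊗]  ⊢ p1, p0, p1, p1, p1, p0, ((p1⊥ ⊗ p0⊥) ⊗ ((p0 ⅋ (p1⊥ ⊗ p0⊥)) ⊗ (p1⊥ ⊗ (p1⊥ ⊗ p0⊥))))
  [⊗]  ⊢ p1, p0, (p1⊥ ⊗ p0⊥)
    [Ax]  ⊢ p1, p1⊥
    [Ax]  ⊢ p0, p0⊥
  [⊗]  ⊢ p1, p1, p1, p0, ((p0 ⅋ (p1⊥ ⊗ p0⊥)) ⊗ (p1⊥ ⊗ (p1⊥ ⊗ p0⊥)))
    [⅋]  ⊢ p1, (p0 ⅋ (p1⊥ ⊗ p0⊥))
      [⊗]  ⊢ p1, p0, (p1⊥ ⊗ p0⊥)
        [Ax]  ⊢ p1, p1⊥
        [Ax]  ⊢ p0, p0⊥
    [⊗]  ⊢ p1, p1, p0, (p1⊥ ⊗ (p1⊥ ⊗ p0⊥))
      [Ax]  ⊢ p1, p1⊥
      [⊗]  ⊢ p1, p0, (p1⊥ ⊗ p0⊥)
        [Ax]  ⊢ p1, p1⊥
        [Ax]  ⊢ p0, p0⊥

Result: YES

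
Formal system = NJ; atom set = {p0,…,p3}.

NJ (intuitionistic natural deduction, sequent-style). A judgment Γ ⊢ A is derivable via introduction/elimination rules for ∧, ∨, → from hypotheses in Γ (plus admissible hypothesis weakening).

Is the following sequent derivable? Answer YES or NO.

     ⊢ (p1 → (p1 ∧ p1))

Proof tree:
[→I]  ⊢ (p1 → (p1 ∧ p1))
  [∧I] p1 ⊢ (p1 ∧ p1)
    [Ax] p1 ⊢ p1
    [Ax] p1 ⊢ p1

Result: YES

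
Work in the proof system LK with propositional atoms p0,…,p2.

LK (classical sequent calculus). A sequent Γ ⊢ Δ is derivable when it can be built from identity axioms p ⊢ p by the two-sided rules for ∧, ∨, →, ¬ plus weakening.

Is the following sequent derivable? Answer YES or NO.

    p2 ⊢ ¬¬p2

Proof tree:
[¬R] p2 ⊢ ¬¬p2
  [¬L] p2, ¬p2 ⊢ 
    [Ax] p2 ⊢ p2

Result: YES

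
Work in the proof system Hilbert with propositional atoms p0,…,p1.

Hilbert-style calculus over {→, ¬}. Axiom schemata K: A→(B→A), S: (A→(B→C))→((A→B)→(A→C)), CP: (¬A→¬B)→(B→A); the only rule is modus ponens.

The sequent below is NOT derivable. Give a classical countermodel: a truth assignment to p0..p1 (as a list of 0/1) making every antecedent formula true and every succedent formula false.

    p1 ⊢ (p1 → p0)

Enumerate valuations to refute Γ ⊢ Δ:
  v=00: Γ:[p1=F] Δ:[(p1 → p0)=T] refutes=False
  v=01: Γ:[p1=T] Δ:[(p1 → p0)=F] refutes=True  ← countermodel

Result: [0, 1]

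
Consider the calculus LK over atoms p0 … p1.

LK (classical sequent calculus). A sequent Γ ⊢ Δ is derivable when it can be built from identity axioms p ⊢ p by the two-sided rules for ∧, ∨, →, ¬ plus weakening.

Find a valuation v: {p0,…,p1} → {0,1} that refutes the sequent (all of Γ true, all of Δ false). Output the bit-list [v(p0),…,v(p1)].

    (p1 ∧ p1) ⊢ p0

Truth-table refutation:
  v=00: Γ:[(p1 ∧ p1)=F] Δ:[p0=F] refutes=False
  v=01: Γ:[(p1 ∧ p1)=T] Δ:[p0=F] refutes=True  ← countermodel

Result: [0, 1]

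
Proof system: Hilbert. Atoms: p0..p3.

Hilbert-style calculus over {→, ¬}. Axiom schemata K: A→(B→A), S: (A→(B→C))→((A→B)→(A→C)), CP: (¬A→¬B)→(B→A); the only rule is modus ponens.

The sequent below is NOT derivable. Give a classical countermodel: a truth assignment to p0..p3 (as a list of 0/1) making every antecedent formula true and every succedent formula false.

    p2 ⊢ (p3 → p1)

Enumerate valuations to refute Γ ⊢ Δ:
  v=0000: Γ:[p2=F] Δ:[(p3 → p1)=T] refutes=False
  v=0001: Γ:[p2=F] Δ:[(p3 → p1)=F] refutes=False
  v=0010: Γ:[p2=T] Δ:[(p3 → p1)=T] refutes=False
  v=0011: Γ:[p2=T] Δ:[(p3 → p1)=F] refutes=True  ← countermodel

Result: [0, 0, 1, 1]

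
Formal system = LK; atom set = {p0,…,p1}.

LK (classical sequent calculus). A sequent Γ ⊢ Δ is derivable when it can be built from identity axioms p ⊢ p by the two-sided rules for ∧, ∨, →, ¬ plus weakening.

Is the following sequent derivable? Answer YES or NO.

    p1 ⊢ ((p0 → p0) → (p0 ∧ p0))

Truth-table refutation:
  v=00: Γ:[p1=F] Δ:[((p0 → p0) → (p0 ∧ p0))=F] refutes=False
  v=01: Γ:[p1=T] Δ:[((p0 → p0) → (p0 ∧ p0))=F] refutes=True  ← countermodel

Result: NO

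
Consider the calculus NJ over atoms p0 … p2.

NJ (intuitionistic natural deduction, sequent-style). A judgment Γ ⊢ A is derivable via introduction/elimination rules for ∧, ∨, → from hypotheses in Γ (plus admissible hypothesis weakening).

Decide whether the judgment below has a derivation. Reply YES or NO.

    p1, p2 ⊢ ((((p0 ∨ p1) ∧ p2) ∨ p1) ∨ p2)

Derivation trace:
[∨I₁] p1, p2 ⊢ ((((p0 ∨ p1) ∧ p2) ∨ p1) ∨ p2)
  [∨I₁] p1, p2 ⊢ (((p0 ∨ p1) ∧ p2) ∨ p1)
    [∧I] p1, p2 ⊢ ((p0 ∨ p1) ∧ p2)
      [∨I₂] p1 ⊢ (p0 ∨ p1)
        [Ax] p1 ⊢ p1
      [Ax] p2 ⊢ p2

Result: YES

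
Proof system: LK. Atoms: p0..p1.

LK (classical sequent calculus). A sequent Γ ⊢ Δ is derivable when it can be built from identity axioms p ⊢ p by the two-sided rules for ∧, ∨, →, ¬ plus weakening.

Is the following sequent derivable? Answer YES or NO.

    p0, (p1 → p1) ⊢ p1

Search for a countermodel by truth-table:
  v=00: Γ:[p0=F, (p1 → p1)=T] Δ:[p1=F] refutes=False
  v=01: Γ:[p0=F, (p1 → p1)=T] Δ:[p1=T] refutes=False
  v=10: Γ:[p0=T, (p1 → p1)=T] Δ:[p1=F] refutes=True  ← countermodel

Result: NO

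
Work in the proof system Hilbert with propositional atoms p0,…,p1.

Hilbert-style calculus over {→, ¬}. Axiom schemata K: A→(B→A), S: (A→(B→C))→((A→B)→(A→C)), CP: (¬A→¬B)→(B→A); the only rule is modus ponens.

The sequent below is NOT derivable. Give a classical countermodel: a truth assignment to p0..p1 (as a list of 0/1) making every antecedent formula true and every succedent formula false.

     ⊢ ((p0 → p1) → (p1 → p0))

Search for a countermodel by truth-table:
  v=00: Γ:[] Δ:[((p0 → p1) → (p1 → p0))=T] refutes=False
  v=01: Γ:[] Δ:[((p0 → p1) → (p1 → p0))=F] refutes=True  ← countermodel

Result: [0, 1]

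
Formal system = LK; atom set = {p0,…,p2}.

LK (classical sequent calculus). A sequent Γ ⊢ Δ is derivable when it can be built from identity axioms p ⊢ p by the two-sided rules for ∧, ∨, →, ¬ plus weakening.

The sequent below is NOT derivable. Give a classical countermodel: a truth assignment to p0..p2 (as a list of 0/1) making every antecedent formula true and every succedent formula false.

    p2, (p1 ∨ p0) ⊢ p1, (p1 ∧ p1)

Enumerate valuations to refute Γ ⊢ Δ:
  v=000: Γ:[p2=F, (p1 ∨ p0)=F] Δ:[p1=F, (p1 ∧ p1)=F] refutes=False
  v=001: Γ:[p2=T, (p1 ∨ p0)=F] Δ:[p1=F, (p1 ∧ p1)=F] refutes=False
  v=010: Γ:[p2=F, (p1 ∨ p0)=T] Δ:[p1=T, (p1 ∧ p1)=T] refutes=False
  v=011: Γ:[p2=T, (p1 ∨ p0)=T] Δ:[p1=T, (p1 ∧ p1)=T] refutes=False
  v=100: Γ:[p2=F, (p1 ∨ p0)=T] Δ:[p1=F, (p1 ∧ p1)=F] refutes=False
  v=101: Γ:[p2=T, (p1 ∨ p0)=T] Δ:[p1=F, (p1 ∧ p1)=F] refutes=True  ← countermodel

Result: [1, 0, 1]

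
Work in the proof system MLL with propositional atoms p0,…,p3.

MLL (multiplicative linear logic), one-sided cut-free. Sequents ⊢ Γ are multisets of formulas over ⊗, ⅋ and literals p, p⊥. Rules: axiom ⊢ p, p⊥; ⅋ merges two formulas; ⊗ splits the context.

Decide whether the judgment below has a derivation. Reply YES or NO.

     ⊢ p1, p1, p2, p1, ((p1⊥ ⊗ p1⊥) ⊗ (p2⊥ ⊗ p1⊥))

Derivation trace:
[⊗]  ⊢ p1, p1, p2, p1, ((p1⊥ ⊗ p1⊥) ⊗ (p2⊥ ⊗ p1⊥))
  [⊗]  ⊢ p1, p1, (p1⊥ ⊗ p1⊥)
    [Ax]  ⊢ p1, p1⊥
    [Ax]  ⊢ p1, p1⊥
  [⊗]  ⊢ p2, p1, (p2⊥ ⊗ p1⊥)
    [Ax]  ⊢ p2, p2⊥
    [Ax]  ⊢ p1, p1⊥

Result: YES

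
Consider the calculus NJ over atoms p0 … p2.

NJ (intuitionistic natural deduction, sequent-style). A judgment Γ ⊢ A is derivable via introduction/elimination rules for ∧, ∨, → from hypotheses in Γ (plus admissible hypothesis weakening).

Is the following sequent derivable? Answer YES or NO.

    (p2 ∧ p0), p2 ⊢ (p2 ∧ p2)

Derivation (root first):
[∧I] (p2 ∧ p0), p2 ⊢ (p2 ∧ p2)
  [Ax] p2 ⊢ p2
  [Wk] p2, (p2 ∧ p0) ⊢ p2
    [Ax] p2 ⊢ p2

Result: YES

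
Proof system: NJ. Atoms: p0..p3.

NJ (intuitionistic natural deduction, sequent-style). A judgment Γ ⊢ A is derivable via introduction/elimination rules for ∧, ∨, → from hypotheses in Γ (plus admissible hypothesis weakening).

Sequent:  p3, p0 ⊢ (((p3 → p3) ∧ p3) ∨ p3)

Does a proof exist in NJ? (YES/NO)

Derivation (root first):
[∨I₁] p3, p0 ⊢ (((p3 → p3) ∧ p3) ∨ p3)
  [∧I] p3, p0 ⊢ ((p3 → p3) ∧ p3)
    [Wk] p0 ⊢ (p3 → p3)
      [→I]  ⊢ (p3 → p3)
        [Ax] p3 ⊢ p3
    [Ax] p3 ⊢ p3

Result: YES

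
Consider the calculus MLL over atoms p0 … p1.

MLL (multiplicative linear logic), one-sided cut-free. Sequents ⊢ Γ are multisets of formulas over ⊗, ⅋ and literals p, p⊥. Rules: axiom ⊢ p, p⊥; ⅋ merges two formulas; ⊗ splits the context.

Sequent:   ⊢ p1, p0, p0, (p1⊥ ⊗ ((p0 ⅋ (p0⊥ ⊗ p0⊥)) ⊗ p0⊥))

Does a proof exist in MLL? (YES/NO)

Derivation trace:
[⊗]  ⊢ p1, p0, p0, (p1⊥ ⊗ ((p0 ⅋ (p0⊥ ⊗ p0⊥)) ⊗ p0⊥))
  [Ax]  ⊢ p1, p1⊥
  [⊗]  ⊢ p0, p0, ((p0 ⅋ (p0⊥ ⊗ p0⊥)) ⊗ p0⊥)
    [⅋]  ⊢ p0, (p0 ⅋ (p0⊥ ⊗ p0⊥))
      [⊗]  ⊢ p0, p0, (p0⊥ ⊗ p0⊥)
        [Ax]  ⊢ p0, p0⊥
        [Ax]  ⊢ p0, p0⊥
    [Ax]  ⊢ p0, p0⊥

Result: YES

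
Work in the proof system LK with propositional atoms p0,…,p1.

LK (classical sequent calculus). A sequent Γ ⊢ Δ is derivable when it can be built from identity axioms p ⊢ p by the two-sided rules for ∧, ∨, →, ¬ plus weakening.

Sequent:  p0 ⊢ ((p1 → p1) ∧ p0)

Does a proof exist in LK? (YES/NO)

Derivation (root first):
[∧R] p0 ⊢ ((p1 → p1) ∧ p0)
  [→R] p0 ⊢ (p1 → p1)
    [WL] p1, p0 ⊢ p1
      [Ax] p1 ⊢ p1
  [Ax] p0 ⊢ p0

Result: YES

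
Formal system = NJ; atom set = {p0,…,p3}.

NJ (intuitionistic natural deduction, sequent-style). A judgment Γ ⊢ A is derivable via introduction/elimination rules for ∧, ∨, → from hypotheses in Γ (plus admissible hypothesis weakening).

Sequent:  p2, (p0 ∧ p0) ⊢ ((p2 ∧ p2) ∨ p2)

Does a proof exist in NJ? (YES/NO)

Derivation trace:
[∨I₁] p2, (p0 ∧ p0) ⊢ ((p2 ∧ p2) ∨ p2)
  [Wk] p2, (p0 ∧ p0) ⊢ (p2 ∧ p2)
    [∧I] p2 ⊢ (p2 ∧ p2)
      [Ax] p2 ⊢ p2
      [Ax] p2 ⊢ p2

Result: YES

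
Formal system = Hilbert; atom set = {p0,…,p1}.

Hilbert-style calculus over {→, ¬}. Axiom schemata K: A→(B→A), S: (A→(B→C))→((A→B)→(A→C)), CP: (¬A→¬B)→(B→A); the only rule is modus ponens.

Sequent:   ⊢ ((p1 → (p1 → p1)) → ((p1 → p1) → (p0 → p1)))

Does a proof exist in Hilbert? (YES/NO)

Truth-table refutation:
  v=00: Γ:[] Δ:[((p1 → (p1 → p1)) → ((p1 → p1) → (p0 → p1)))=T] refutes=False
  v=01: Γ:[] Δ:[((p1 → (p1 → p1)) → ((p1 → p1) → (p0 → p1)))=T] refutes=False
  v=10: Γ:[] Δ:[((p1 → (p1 → p1)) → ((p1 → p1) → (p0 → p1)))=F] refutes=True  ← countermodel

Result: NO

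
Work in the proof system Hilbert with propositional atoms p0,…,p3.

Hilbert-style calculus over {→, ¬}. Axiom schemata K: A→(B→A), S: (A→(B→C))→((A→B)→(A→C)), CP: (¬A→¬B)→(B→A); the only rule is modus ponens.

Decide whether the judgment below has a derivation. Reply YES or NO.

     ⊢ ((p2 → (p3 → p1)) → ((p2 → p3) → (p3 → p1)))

Truth-table refutation:
  v=0000: Γ:[] Δ:[((p2 → (p3 → p1)) → ((p2 → p3) → (p3 → p1)))=T] refutes=False
  v=0001: Γ:[] Δ:[((p2 → (p3 → p1)) → ((p2 → p3) → (p3 → p1)))=F] refutes=True  ← countermodel

Result: NO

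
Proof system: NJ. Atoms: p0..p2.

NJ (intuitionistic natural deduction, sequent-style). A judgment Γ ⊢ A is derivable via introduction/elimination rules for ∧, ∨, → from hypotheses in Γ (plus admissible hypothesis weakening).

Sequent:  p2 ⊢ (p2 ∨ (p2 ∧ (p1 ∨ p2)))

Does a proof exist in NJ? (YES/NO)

Derivation (root first):
[∨I₂] p2 ⊢ (p2 ∨ (p2 ∧ (p1 ∨ p2)))
  [∧I] p2 ⊢ (p2 ∧ (p1 ∨ p2))
    [Ax] p2 ⊢ p2
    [∨I₂] p2 ⊢ (p1 ∨ p2)
      [Ax] p2 ⊢ p2

Result: YES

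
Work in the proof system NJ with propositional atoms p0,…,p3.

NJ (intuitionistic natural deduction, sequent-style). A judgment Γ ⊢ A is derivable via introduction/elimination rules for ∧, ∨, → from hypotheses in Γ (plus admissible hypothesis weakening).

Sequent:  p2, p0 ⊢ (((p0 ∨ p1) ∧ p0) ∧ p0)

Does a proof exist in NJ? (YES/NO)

Proof tree:
[∧I] p2, p0 ⊢ (((p0 ∨ p1) ∧ p0) ∧ p0)
  [∧I] p2, p0 ⊢ ((p0 ∨ p1) ∧ p0)
    [Wk] p0, p2 ⊢ (p0 ∨ p1)
      [∨I₁] p0 ⊢ (p0 ∨ p1)
        [Ax] p0 ⊢ p0
    [Ax] p0 ⊢ p0
  [Wk] p0, p2 ⊢ p0
    [Ax] p0 ⊢ p0

Result: YES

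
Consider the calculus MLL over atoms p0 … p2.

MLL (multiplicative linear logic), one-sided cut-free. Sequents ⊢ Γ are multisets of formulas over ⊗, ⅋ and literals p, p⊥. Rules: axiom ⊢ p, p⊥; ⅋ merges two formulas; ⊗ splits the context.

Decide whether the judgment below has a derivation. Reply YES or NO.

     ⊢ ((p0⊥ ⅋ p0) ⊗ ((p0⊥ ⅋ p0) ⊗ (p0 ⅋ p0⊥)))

Derivation (root first):
[⊗]  ⊢ ((p0⊥ ⅋ p0) ⊗ ((p0⊥ ⅋ p0) ⊗ (p0 ⅋ p0⊥)))
  [⅋]  ⊢ (p0⊥ ⅋ p0)
    [Ax]  ⊢ p0, p0⊥
  [⊗]  ⊢ ((p0⊥ ⅋ p0) ⊗ (p0 ⅋ p0⊥))
    [⅋]  ⊢ (p0⊥ ⅋ p0)
      [Ax]  ⊢ p0, p0⊥
    [⅋]  ⊢ (p0 ⅋ p0⊥)
      [Ax]  ⊢ p0, p0⊥

Result: YES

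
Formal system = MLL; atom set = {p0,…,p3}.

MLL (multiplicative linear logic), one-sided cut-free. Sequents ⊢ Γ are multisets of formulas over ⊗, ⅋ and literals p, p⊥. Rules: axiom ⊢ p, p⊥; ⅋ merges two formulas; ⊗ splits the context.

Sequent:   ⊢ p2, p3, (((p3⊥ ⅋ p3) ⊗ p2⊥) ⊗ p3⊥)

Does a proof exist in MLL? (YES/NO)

Proof tree:
[⊗]  ⊢ p2, p3, (((p3⊥ ⅋ p3) ⊗ p2⊥) ⊗ p3⊥)
  [⊗]  ⊢ p2, ((p3⊥ ⅋ p3) ⊗ p2⊥)
    [⅋]  ⊢ (p3⊥ ⅋ p3)
      [Ax]  ⊢ p3, p3⊥
    [Ax]  ⊢ p2, p2⊥
  [Ax]  ⊢ p3, p3⊥

Result: YES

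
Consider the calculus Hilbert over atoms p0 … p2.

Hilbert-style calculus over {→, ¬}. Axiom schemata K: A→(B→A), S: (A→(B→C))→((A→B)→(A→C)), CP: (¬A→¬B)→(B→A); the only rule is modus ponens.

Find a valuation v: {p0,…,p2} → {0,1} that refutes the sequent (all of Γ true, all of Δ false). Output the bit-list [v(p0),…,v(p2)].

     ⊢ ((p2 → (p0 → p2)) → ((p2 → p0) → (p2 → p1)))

Enumerate valuations to refute Γ ⊢ Δ:
  v=000: Γ:[] Δ:[((p2 → (p0 → p2)) → ((p2 → p0) → (p2 → p1)))=T] refutes=False
  v=001: Γ:[] Δ:[((p2 → (p0 → p2)) → ((p2 → p0) → (p2 → p1)))=T] refutes=False
  v=010: Γ:[] Δ:[((p2 → (p0 → p2)) → ((p2 → p0) → (p2 → p1)))=T] refutes=False
  v=011: Γ:[] Δ:[((p2 → (p0 → p2)) → ((p2 → p0) → (p2 → p1)))=T] refutes=False
  v=100: Γ:[] Δ:[((p2 → (p0 → p2)) → ((p2 → p0) → (p2 → p1)))=T] refutes=False
  v=101: Γ:[] Δ:[((p2 → (p0 → p2)) → ((p2 → p0) → (p2 → p1)))=F] refutes=True  ← countermodel

Result: [1, 0, 1]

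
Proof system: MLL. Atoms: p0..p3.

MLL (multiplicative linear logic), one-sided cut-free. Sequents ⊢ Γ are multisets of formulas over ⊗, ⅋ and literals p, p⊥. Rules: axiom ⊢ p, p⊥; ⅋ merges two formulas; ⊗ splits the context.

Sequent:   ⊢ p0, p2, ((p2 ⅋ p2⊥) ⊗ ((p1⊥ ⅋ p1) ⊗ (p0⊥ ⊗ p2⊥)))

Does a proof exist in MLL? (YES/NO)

Derivation (root first):
[⊗]  ⊢ p0, p2, ((p2 ⅋ p2⊥) ⊗ ((p1⊥ ⅋ p1) ⊗ (p0⊥ ⊗ p2⊥)))
  [⅋]  ⊢ (p2 ⅋ p2⊥)
    [Ax]  ⊢ p2, p2⊥
  [⊗]  ⊢ p0, p2, ((p1⊥ ⅋ p1) ⊗ (p0⊥ ⊗ p2⊥))
    [⅋]  ⊢ (p1⊥ ⅋ p1)
      [Ax]  ⊢ p1, p1⊥
    [⊗]  ⊢ p0, p2, (p0⊥ ⊗ p2⊥)
      [Ax]  ⊢ p0, p0⊥
      [Ax]  ⊢ p2, p2⊥

Result: YES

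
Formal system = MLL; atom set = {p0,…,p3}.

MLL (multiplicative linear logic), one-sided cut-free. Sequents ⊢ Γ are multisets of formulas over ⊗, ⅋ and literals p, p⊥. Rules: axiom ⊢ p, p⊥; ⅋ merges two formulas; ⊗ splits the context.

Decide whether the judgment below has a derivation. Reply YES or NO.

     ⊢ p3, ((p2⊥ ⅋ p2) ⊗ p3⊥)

Derivation trace:
[⊗]  ⊢ p3, ((p2⊥ ⅋ p2) ⊗ p3⊥)
  [⅋]  ⊢ (p2⊥ ⅋ p2)
    [Ax]  ⊢ p2, p2⊥
  [Ax]  ⊢ p3, p3⊥

Result: YES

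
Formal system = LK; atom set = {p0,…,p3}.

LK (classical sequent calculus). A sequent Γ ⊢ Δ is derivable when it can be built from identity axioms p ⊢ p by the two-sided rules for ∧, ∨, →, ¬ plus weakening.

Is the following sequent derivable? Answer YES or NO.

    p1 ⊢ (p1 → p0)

Search for a countermodel by truth-table:
  v=0000: Γ:[p1=F] Δ:[(p1 → p0)=T] refutes=False
  v=0001: Γ:[p1=F] Δ:[(p1 → p0)=T] refutes=False
  v=0010: Γ:[p1=F] Δ:[(p1 → p0)=T] refutes=False
  v=0011: Γ:[p1=F] Δ:[(p1 → p0)=T] refutes=False
  v=0100: Γ:[p1=T] Δ:[(p1 → p0)=F] refutes=True  ← countermodel

Result: NO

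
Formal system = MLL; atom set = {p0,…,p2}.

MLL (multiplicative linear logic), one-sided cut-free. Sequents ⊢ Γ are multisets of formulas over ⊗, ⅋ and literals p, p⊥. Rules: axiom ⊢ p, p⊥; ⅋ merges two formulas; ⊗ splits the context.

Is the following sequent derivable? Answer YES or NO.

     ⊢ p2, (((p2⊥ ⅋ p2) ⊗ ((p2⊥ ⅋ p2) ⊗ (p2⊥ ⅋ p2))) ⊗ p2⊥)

Proof tree:
[⊗]  ⊢ p2, (((p2⊥ ⅋ p2) ⊗ ((p2⊥ ⅋ p2) ⊗ (p2⊥ ⅋ p2))) ⊗ p2⊥)
  [⊗]  ⊢ ((p2⊥ ⅋ p2) ⊗ ((p2⊥ ⅋ p2) ⊗ (p2⊥ ⅋ p2)))
    [⅋]  ⊢ (p2⊥ ⅋ p2)
      [Ax]  ⊢ p2, p2⊥
    [⊗]  ⊢ ((p2⊥ ⅋ p2) ⊗ (p2⊥ ⅋ p2))
      [⅋]  ⊢ (p2⊥ ⅋ p2)
        [Ax]  ⊢ p2, p2⊥
      [⅋]  ⊢ (p2⊥ ⅋ p2)
        [Ax]  ⊢ p2, p2⊥
  [Ax]  ⊢ p2, p2⊥

Result: YES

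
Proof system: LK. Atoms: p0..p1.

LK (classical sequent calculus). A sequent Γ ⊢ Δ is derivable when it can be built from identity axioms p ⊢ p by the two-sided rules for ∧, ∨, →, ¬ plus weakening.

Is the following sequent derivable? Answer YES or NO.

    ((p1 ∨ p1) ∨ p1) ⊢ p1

Derivation trace:
[∨L] ((p1 ∨ p1) ∨ p1) ⊢ p1
  [∨L] (p1 ∨ p1) ⊢ p1
    [Ax] p1 ⊢ p1
    [Ax] p1 ⊢ p1
  [Ax] p1 ⊢ p1

Result: YES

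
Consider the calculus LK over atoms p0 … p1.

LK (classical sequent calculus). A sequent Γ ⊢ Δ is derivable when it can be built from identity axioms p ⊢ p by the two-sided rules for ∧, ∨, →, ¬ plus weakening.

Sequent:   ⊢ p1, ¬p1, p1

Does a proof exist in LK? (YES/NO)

Proof tree:
[WR]  ⊢ p1, ¬p1, p1
  [¬R]  ⊢ p1, ¬p1
    [Ax] p1 ⊢ p1

Result: YES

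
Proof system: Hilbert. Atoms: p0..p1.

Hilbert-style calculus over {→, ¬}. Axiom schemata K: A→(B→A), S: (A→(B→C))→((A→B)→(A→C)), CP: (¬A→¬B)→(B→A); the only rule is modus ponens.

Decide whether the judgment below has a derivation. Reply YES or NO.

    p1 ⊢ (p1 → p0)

Enumerate valuations to refute Γ ⊢ Δ:
  v=00: Γ:[p1=F] Δ:[(p1 → p0)=T] refutes=False
  v=01: Γ:[p1=T] Δ:[(p1 → p0)=F] refutes=True  ← countermodel

Result: NO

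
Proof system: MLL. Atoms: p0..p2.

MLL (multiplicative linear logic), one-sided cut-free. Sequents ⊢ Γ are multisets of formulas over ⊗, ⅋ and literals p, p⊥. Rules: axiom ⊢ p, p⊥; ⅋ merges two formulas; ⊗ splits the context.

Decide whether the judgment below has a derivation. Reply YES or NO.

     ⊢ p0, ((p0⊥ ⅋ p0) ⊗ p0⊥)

Derivation trace:
[⊗]  ⊢ p0, ((p0⊥ ⅋ p0) ⊗ p0⊥)
  [⅋]  ⊢ (p0⊥ ⅋ p0)
    [Ax]  ⊢ p0, p0⊥
  [Ax]  ⊢ p0, p0⊥

Result: YES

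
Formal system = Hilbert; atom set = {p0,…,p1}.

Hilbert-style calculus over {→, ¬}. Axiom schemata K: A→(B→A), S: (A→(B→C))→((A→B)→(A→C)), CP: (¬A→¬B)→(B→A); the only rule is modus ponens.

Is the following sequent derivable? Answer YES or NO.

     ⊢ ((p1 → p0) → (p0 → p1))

Truth-table refutation:
  v=00: Γ:[] Δ:[((p1 → p0) → (p0 → p1))=T] refutes=False
  v=01: Γ:[] Δ:[((p1 → p0) → (p0 → p1))=T] refutes=False
  v=10: Γ:[] Δ:[((p1 → p0) → (p0 → p1))=F] refutes=True  ← countermodel

Result: NO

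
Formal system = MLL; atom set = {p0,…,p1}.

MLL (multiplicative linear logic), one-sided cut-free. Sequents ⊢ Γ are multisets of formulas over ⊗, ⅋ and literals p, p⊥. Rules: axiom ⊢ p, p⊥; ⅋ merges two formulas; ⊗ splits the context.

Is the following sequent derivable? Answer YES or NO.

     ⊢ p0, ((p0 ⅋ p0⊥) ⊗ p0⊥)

Proof tree:
[⊗]  ⊢ p0, ((p0 ⅋ p0⊥) ⊗ p0⊥)
  [⅋]  ⊢ (p0 ⅋ p0⊥)
    [Ax]  ⊢ p0, p0⊥
  [Ax]  ⊢ p0, p0⊥

Result: YES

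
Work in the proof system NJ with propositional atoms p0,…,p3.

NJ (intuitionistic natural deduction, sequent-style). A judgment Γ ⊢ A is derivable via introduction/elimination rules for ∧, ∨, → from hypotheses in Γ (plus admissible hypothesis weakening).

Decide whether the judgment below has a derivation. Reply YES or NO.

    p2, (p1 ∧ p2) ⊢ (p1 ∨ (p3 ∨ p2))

Proof tree:
[Wk] p2, (p1 ∧ p2) ⊢ (p1 ∨ (p3 ∨ p2))
  [∨I₂] p2 ⊢ (p1 ∨ (p3 ∨ p2))
    [∨I₂] p2 ⊢ (p3 ∨ p2)
      [Ax] p2 ⊢ p2

Result: YES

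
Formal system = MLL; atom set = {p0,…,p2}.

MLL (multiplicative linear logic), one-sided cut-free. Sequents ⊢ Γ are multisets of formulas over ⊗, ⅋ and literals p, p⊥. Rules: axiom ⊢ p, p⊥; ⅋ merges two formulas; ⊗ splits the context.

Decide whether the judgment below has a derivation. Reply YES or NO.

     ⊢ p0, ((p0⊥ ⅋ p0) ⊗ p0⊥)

Proof tree:
[⊗]  ⊢ p0, ((p0⊥ ⅋ p0) ⊗ p0⊥)
  [⅋]  ⊢ (p0⊥ ⅋ p0)
    [Ax]  ⊢ p0, p0⊥
  [Ax]  ⊢ p0, p0⊥

Result: YES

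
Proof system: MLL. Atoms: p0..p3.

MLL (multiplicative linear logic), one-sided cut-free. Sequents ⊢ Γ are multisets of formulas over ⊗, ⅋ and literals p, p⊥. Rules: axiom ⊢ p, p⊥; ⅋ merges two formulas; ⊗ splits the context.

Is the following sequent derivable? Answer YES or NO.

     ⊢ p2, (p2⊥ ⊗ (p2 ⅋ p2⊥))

Derivation (root first):
[⊗]  ⊢ p2, (p2⊥ ⊗ (p2 ⅋ p2⊥))
  [Ax]  ⊢ p2, p2⊥
  [⅋]  ⊢ (p2 ⅋ p2⊥)
    [Ax]  ⊢ p2, p2⊥

Result: YES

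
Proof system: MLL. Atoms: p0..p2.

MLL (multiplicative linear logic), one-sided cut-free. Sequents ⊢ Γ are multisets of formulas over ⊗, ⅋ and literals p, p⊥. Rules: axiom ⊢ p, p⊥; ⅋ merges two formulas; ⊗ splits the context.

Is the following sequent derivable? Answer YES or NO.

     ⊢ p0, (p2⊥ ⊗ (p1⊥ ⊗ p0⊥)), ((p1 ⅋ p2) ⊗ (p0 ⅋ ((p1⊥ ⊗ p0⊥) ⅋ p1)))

Derivation trace:
[⊗]  ⊢ p0, (p2⊥ ⊗ (p1⊥ ⊗ p0⊥)), ((p1 ⅋ p2) ⊗ (p0 ⅋ ((p1⊥ ⊗ p0⊥) ⅋ p1)))
  [⅋]  ⊢ p0, (p2⊥ ⊗ (p1⊥ ⊗ p0⊥)), (p1 ⅋ p2)
    [⊗]  ⊢ p2, p1, p0, (p2⊥ ⊗ (p1⊥ ⊗ p0⊥))
      [Ax]  ⊢ p2, p2⊥
      [⊗]  ⊢ p1, p0, (p1⊥ ⊗ p0⊥)
        [Ax]  ⊢ p1, p1⊥
        [Ax]  ⊢ p0, p0⊥
  [⅋]  ⊢ (p0 ⅋ ((p1⊥ ⊗ p0⊥) ⅋ p1))
    [⅋]  ⊢ p0, ((p1⊥ ⊗ p0⊥) ⅋ p1)
      [⊗]  ⊢ p1, p0, (p1⊥ ⊗ p0⊥)
        [Ax]  ⊢ p1, p1⊥
        [Ax]  ⊢ p0, p0⊥

Result: YES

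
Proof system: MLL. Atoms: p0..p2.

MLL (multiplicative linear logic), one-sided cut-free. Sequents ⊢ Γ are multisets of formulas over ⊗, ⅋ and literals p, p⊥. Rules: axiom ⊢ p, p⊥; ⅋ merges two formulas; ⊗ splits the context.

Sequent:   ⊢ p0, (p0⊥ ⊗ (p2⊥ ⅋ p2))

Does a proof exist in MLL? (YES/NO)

Derivation trace:
[⊗]  ⊢ p0, (p0⊥ ⊗ (p2⊥ ⅋ p2))
  [Ax]  ⊢ p0, p0⊥
  [⅋]  ⊢ (p2⊥ ⅋ p2)
    [Ax]  ⊢ p2, p2⊥

Result: YES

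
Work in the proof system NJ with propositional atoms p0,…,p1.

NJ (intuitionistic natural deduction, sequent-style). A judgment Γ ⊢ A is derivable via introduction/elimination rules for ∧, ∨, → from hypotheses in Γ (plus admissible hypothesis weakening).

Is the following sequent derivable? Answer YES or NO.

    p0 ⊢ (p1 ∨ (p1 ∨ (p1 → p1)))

Proof tree:
[∨I₂] p0 ⊢ (p1 ∨ (p1 ∨ (p1 → p1)))
  [Wk] p0 ⊢ (p1 ∨ (p1 → p1))
    [∨I₂]  ⊢ (p1 ∨ (p1 → p1))
      [→I]  ⊢ (p1 → p1)
        [Ax] p1 ⊢ p1

Result: YES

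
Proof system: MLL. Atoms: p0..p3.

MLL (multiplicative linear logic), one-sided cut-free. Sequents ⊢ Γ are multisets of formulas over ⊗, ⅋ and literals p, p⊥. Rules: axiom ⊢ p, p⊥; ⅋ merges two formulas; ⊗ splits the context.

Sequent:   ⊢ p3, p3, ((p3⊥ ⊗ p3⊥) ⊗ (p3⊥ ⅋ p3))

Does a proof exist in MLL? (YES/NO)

Derivation (root first):
[⊗]  ⊢ p3, p3, ((p3⊥ ⊗ p3⊥) ⊗ (p3⊥ ⅋ p3))
  [⊗]  ⊢ p3, p3, (p3⊥ ⊗ p3⊥)
    [Ax]  ⊢ p3, p3⊥
    [Ax]  ⊢ p3, p3⊥
  [⅋]  ⊢ (p3⊥ ⅋ p3)
    [Ax]  ⊢ p3, p3⊥

Result: YES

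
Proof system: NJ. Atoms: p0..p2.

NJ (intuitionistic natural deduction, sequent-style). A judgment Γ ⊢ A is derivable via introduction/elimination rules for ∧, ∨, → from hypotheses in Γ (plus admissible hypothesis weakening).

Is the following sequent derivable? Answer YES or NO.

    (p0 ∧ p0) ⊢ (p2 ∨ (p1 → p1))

Derivation (root first):
[∨I₂] (p0 ∧ p0) ⊢ (p2 ∨ (p1 → p1))
  [Wk] (p0 ∧ p0) ⊢ (p1 → p1)
    [→I]  ⊢ (p1 → p1)
      [Ax] p1 ⊢ p1

Result: YES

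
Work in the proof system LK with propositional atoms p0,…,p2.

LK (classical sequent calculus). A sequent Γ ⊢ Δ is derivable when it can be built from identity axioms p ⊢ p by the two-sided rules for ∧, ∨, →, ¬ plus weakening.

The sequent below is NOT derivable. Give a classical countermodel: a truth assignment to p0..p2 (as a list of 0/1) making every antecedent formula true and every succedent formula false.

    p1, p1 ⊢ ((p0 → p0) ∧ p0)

Enumerate valuations to refute Γ ⊢ Δ:
  v=000: Γ:[p1=F, p1=F] Δ:[((p0 → p0) ∧ p0)=F] refutes=False
  v=001: Γ:[p1=F, p1=F] Δ:[((p0 → p0) ∧ p0)=F] refutes=False
  v=010: Γ:[p1=T, p1=T] Δ:[((p0 → p0) ∧ p0)=F] refutes=True  ← countermodel

Result: [0, 1, 0]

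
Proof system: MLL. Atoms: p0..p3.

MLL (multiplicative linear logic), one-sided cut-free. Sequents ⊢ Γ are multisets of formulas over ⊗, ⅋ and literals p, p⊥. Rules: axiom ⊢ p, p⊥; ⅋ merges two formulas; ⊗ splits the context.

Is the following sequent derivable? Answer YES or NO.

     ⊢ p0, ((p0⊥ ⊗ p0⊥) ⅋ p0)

Derivation (root first):
[⅋]  ⊢ p0, ((p0⊥ ⊗ p0⊥) ⅋ p0)
  [⊗]  ⊢ p0, p0, (p0⊥ ⊗ p0⊥)
    [Ax]  ⊢ p0, p0⊥
    [Ax]  ⊢ p0, p0⊥

Result: YES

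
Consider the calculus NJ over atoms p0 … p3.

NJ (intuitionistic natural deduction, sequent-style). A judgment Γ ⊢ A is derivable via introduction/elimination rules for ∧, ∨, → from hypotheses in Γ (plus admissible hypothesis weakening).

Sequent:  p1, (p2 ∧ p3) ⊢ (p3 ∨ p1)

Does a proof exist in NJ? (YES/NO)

Proof tree:
[Wk] p1, (p2 ∧ p3) ⊢ (p3 ∨ p1)
  [∨I₂] p1 ⊢ (p3 ∨ p1)
    [Ax] p1 ⊢ p1

Result: YES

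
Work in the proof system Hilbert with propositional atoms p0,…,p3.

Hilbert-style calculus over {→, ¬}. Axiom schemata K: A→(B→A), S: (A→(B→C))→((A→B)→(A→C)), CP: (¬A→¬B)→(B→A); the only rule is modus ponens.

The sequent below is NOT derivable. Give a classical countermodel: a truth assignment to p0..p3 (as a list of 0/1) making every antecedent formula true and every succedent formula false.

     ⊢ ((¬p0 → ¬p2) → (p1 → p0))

Search for a countermodel by truth-table:
  v=0000: Γ:[] Δ:[((¬p0 → ¬p2) → (p1 → p0))=T] refutes=False
  v=0001: Γ:[] Δ:[((¬p0 → ¬p2) → (p1 → p0))=T] refutes=False
  v=0010: Γ:[] Δ:[((¬p0 → ¬p2) → (p1 → p0))=T] refutes=False
  v=0011: Γ:[] Δ:[((¬p0 → ¬p2) → (p1 → p0))=T] refutes=False
  v=0100: Γ:[] Δ:[((¬p0 → ¬p2) → (p1 → p0))=F] refutes=True  ← countermodel

Result: [0, 1, 0, 0]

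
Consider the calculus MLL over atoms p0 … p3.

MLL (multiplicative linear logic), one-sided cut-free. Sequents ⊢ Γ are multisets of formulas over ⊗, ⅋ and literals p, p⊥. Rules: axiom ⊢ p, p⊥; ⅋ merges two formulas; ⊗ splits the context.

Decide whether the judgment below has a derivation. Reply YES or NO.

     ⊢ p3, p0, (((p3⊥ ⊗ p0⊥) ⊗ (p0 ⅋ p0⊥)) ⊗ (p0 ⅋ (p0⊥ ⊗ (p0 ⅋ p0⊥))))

Proof tree:
[⊗]  ⊢ p3, p0, (((p3⊥ ⊗ p0⊥) ⊗ (p0 ⅋ p0⊥)) ⊗ (p0 ⅋ (p0⊥ ⊗ (p0 ⅋ p0⊥))))
  [⊗]  ⊢ p3, p0, ((p3⊥ ⊗ p0⊥) ⊗ (p0 ⅋ p0⊥))
    [⊗]  ⊢ p3, p0, (p3⊥ ⊗ p0⊥)
      [Ax]  ⊢ p3, p3⊥
      [Ax]  ⊢ p0, p0⊥
    [⅋]  ⊢ (p0 ⅋ p0⊥)
      [Ax]  ⊢ p0, p0⊥
  [⅋]  ⊢ (p0 ⅋ (p0⊥ ⊗ (p0 ⅋ p0⊥)))
    [⊗]  ⊢ p0, (p0⊥ ⊗ (p0 ⅋ p0⊥))
      [Ax]  ⊢ p0, p0⊥
      [⅋]  ⊢ (p0 ⅋ p0⊥)
        [Ax]  ⊢ p0, p0⊥

Result: YES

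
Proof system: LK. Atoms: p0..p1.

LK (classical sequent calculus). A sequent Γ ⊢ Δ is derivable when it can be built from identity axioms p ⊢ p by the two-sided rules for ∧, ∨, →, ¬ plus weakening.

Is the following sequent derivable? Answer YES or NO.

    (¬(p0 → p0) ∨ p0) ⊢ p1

Enumerate valuations to refute Γ ⊢ Δ:
  v=00: Γ:[(¬(p0 → p0) ∨ p0)=F] Δ:[p1=F] refutes=False
  v=01: Γ:[(¬(p0 → p0) ∨ p0)=F] Δ:[p1=T] refutes=False
  v=10: Γ:[(¬(p0 → p0) ∨ p0)=T] Δ:[p1=F] refutes=True  ← countermodel

Result: NO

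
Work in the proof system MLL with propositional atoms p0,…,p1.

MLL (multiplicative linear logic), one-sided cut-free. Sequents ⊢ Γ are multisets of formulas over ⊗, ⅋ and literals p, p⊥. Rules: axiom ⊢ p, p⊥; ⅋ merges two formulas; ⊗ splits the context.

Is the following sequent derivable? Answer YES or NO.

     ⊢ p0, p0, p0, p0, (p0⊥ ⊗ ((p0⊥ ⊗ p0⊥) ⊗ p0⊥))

Derivation trace:
[⊗]  ⊢ p0, p0, p0, p0, (p0⊥ ⊗ ((p0⊥ ⊗ p0⊥) ⊗ p0⊥))
  [Ax]  ⊢ p0, p0⊥
  [⊗]  ⊢ p0, p0, p0, ((p0⊥ ⊗ p0⊥) ⊗ p0⊥)
    [⊗]  ⊢ p0, p0, (p0⊥ ⊗ p0⊥)
      [Ax]  ⊢ p0, p0⊥
      [Ax]  ⊢ p0, p0⊥
    [Ax]  ⊢ p0, p0⊥

Result: YES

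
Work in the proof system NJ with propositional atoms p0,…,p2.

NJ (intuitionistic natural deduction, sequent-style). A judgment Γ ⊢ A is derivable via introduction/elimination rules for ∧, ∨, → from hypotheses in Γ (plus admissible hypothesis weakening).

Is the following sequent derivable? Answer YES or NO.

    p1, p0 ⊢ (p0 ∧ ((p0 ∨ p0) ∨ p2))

Derivation (root first):
[∧I] p1, p0 ⊢ (p0 ∧ ((p0 ∨ p0) ∨ p2))
  [Ax] p0 ⊢ p0
  [∨I₁] p0, p1 ⊢ ((p0 ∨ p0) ∨ p2)
    [Wk] p0, p1 ⊢ (p0 ∨ p0)
      [∨I₁] p0 ⊢ (p0 ∨ p0)
        [Ax] p0 ⊢ p0

Result: YES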